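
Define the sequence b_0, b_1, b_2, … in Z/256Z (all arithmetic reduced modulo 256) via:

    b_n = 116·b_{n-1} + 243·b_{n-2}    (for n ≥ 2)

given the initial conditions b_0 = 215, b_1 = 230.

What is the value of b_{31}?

222

b_2 = 116·230 + 243·215 = 77
b_3 = 116·77 + 243·230 = 54
b_4 = 116·54 + 243·77 = 143
b_5 = 116·143 + 243·54 = 14
b_6 = 116·14 + 243·143 = 21
b_7 = 116·21 + 243·14 = 206
b_8 = 116·206 + 243·21 = 71
b_9 = 116·71 + 243·206 = 182
b_10 = 116·182 + 243·71 = 221
b_11 = 116·221 + 243·182 = 230
b_12 = 116·230 + 243·221 = 255
b_13 = 116·255 + 243·230 = 222
b_14 = 116·222 + 243·255 = 165
b_15 = 116·165 + 243·222 = 126
b_16 = 116·126 + 243·165 = 183
b_17 = 116·183 + 243·126 = 134
b_18 = 116·134 + 243·183 = 109
b_19 = 116·109 + 243·134 = 150
b_20 = 116·150 + 243·109 = 111
b_21 = 116·111 + 243·150 = 174
b_22 = 116·174 + 243·111 = 53
b_23 = 116·53 + 243·174 = 46
b_24 = 116·46 + 243·53 = 39
b_25 = 116·39 + 243·46 = 86
b_26 = 116·86 + 243·39 = 253
b_27 = 116·253 + 243·86 = 70
b_28 = 116·70 + 243·253 = 223
b_29 = 116·223 + 243·70 = 126
b_30 = 116·126 + 243·223 = 197
b_31 = 116·197 + 243·126 = 222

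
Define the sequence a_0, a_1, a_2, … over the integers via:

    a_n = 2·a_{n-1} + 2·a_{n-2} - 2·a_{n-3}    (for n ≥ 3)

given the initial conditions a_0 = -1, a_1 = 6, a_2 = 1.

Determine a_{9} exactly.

2568

a_3 = 2·1 + 2·6 + -2·-1 = 16
a_4 = 2·16 + 2·1 + -2·6 = 22
a_5 = 2·22 + 2·16 + -2·1 = 74
a_6 = 2·74 + 2·22 + -2·16 = 160
a_7 = 2·160 + 2·74 + -2·22 = 424
a_8 = 2·424 + 2·160 + -2·74 = 1020
a_9 = 2·1020 + 2·424 + -2·160 = 2568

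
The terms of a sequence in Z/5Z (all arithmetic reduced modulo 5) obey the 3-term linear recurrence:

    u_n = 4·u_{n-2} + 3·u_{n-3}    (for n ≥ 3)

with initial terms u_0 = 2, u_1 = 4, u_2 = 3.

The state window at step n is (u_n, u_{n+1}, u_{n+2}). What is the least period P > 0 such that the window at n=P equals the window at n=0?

24

n=0: window = (2, 4, 3)
n=1: window = (4, 3, 2)
n=2: window = (3, 2, 4)
n=3: window = (2, 4, 2)
n=4: window = (4, 2, 2)
n=5: window = (2, 2, 0)
n=6: window = (2, 0, 4)
n=7: window = (0, 4, 1)
n=8: window = (4, 1, 1)
n=9: window = (1, 1, 1)
n=10: window = (1, 1, 2)
n=11: window = (1, 2, 2)
n=12: window = (2, 2, 1)
n=13: window = (2, 1, 4)
n=14: window = (1, 4, 0)
n=15: window = (4, 0, 4)
n=16: window = (0, 4, 2)
n=17: window = (4, 2, 1)
n=18: window = (2, 1, 0)
n=19: window = (1, 0, 0)
n=20: window = (0, 0, 3)
n=21: window = (0, 3, 0)
n=22: window = (3, 0, 2)
n=23: window = (0, 2, 4)
n=24: window = (2, 4, 3)
window at n=24 equals window at n=0 → period = 24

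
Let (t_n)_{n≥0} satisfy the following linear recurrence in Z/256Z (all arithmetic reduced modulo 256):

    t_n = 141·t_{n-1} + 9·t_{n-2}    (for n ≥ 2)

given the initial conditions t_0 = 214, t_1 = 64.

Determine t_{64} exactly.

108

t_2 = 141·64 + 9·214 = 198
t_3 = 141·198 + 9·64 = 78
t_4 = 141·78 + 9·198 = 236
t_5 = 141·236 + 9·78 = 186
t_6 = 141·186 + 9·236 = 190
t_7 = 141·190 + 9·186 = 48
t_8 = 141·48 + 9·190 = 30
t_9 = 141·30 + 9·48 = 54
t_10 = 141·54 + 9·30 = 204
t_11 = 141·204 + 9·54 = 66
t_12 = 141·66 + 9·204 = 134
t_13 = 141·134 + 9·66 = 32
t_14 = 141·32 + 9·134 = 86
t_15 = 141·86 + 9·32 = 126
t_16 = 141·126 + 9·86 = 108
t_17 = 141·108 + 9·126 = 234
t_18 = 141·234 + 9·108 = 174
t_19 = 141·174 + 9·234 = 16
t_20 = 141·16 + 9·174 = 238
t_21 = 141·238 + 9·16 = 166
t_22 = 141·166 + 9·238 = 204
t_23 = 141·204 + 9·166 = 50
t_24 = 141·50 + 9·204 = 182
t_25 = 141·182 + 9·50 = 0
t_26 = 141·0 + 9·182 = 102
t_27 = 141·102 + 9·0 = 46
t_28 = 141·46 + 9·102 = 236
t_29 = 141·236 + 9·46 = 154
t_30 = 141·154 + 9·236 = 30
t_31 = 141·30 + 9·154 = 240
t_32 = 141·240 + 9·30 = 62
t_33 = 141·62 + 9·240 = 150
t_34 = 141·150 + 9·62 = 204
t_35 = 141·204 + 9·150 = 162
t_36 = 141·162 + 9·204 = 102
t_37 = 141·102 + 9·162 = 224
t_38 = 141·224 + 9·102 = 246
t_39 = 141·246 + 9·224 = 94
t_40 = 141·94 + 9·246 = 108
t_41 = 141·108 + 9·94 = 202
t_42 = 141·202 + 9·108 = 14
t_43 = 141·14 + 9·202 = 208
t_44 = 141·208 + 9·14 = 14
t_45 = 141·14 + 9·208 = 6
t_46 = 141·6 + 9·14 = 204
t_47 = 141·204 + 9·6 = 146
t_48 = 141·146 + 9·204 = 150
t_49 = 141·150 + 9·146 = 192
t_50 = 141·192 + 9·150 = 6
t_51 = 141·6 + 9·192 = 14
t_52 = 141·14 + 9·6 = 236
t_53 = 141·236 + 9·14 = 122
t_54 = 141·122 + 9·236 = 126
t_55 = 141·126 + 9·122 = 176
t_56 = 141·176 + 9·126 = 94
t_57 = 141·94 + 9·176 = 246
t_58 = 141·246 + 9·94 = 204
t_59 = 141·204 + 9·246 = 2
t_60 = 141·2 + 9·204 = 70
t_61 = 141·70 + 9·2 = 160
t_62 = 141·160 + 9·70 = 150
t_63 = 141·150 + 9·160 = 62
t_64 = 141·62 + 9·150 = 108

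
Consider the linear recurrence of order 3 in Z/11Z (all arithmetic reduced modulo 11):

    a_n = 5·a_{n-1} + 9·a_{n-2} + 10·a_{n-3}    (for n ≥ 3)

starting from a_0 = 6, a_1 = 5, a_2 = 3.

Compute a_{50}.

a_3 = 5·3 + 9·5 + 10·6 = 10
a_4 = 5·10 + 9·3 + 10·5 = 6
a_5 = 5·6 + 9·10 + 10·3 = 7
a_6 = 5·7 + 9·6 + 10·10 = 2
a_7 = 5·2 + 9·7 + 10·6 = 1
a_8 = 5·1 + 9·2 + 10·7 = 5
a_9 = 5·5 + 9·1 + 10·2 = 10
a_10 = 5·10 + 9·5 + 10·1 = 6
a_11 = 5·6 + 9·10 + 10·5 = 5
a_12 = 5·5 + 9·6 + 10·10 = 3
(a_10, a_11, a_12) = (6, 5, 3) = (a_0, a_1, a_2), so the sequence has period 10.
50 ≡ 0 (mod 10), hence a_50 = a_0 = 6.

6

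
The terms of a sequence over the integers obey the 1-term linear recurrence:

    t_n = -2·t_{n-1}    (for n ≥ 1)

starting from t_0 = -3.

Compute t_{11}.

t_1 = -2·-3 = 6
t_2 = -2·6 = -12
t_3 = -2·-12 = 24
t_4 = -2·24 = -48
t_5 = -2·-48 = 96
t_6 = -2·96 = -192
t_7 = -2·-192 = 384
t_8 = -2·384 = -768
t_9 = -2·-768 = 1536
t_10 = -2·1536 = -3072
t_11 = -2·-3072 = 6144

6144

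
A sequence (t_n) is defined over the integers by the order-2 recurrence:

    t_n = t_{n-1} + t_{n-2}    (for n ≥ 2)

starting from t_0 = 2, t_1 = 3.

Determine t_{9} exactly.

144

t_2 = 1·3 + 1·2 = 5
t_3 = 1·5 + 1·3 = 8
t_4 = 1·8 + 1·5 = 13
t_5 = 1·13 + 1·8 = 21
t_6 = 1·21 + 1·13 = 34
t_7 = 1·34 + 1·21 = 55
t_8 = 1·55 + 1·34 = 89
t_9 = 1·89 + 1·55 = 144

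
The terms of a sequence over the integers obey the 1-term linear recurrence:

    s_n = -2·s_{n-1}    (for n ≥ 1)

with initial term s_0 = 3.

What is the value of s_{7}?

s_1 = -2·3 = -6
s_2 = -2·-6 = 12
s_3 = -2·12 = -24
s_4 = -2·-24 = 48
s_5 = -2·48 = -96
s_6 = -2·-96 = 192
s_7 = -2·192 = -384

-384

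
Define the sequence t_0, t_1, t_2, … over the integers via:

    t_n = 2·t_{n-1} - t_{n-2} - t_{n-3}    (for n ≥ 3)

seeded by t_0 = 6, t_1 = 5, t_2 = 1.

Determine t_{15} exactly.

-1611

t_3 = 2·1 + -1·5 + -1·6 = -9
t_4 = 2·-9 + -1·1 + -1·5 = -24
t_5 = 2·-24 + -1·-9 + -1·1 = -40
t_6 = 2·-40 + -1·-24 + -1·-9 = -47
t_7 = 2·-47 + -1·-40 + -1·-24 = -30
t_8 = 2·-30 + -1·-47 + -1·-40 = 27
t_9 = 2·27 + -1·-30 + -1·-47 = 131
t_10 = 2·131 + -1·27 + -1·-30 = 265
t_11 = 2·265 + -1·131 + -1·27 = 372
t_12 = 2·372 + -1·265 + -1·131 = 348
t_13 = 2·348 + -1·372 + -1·265 = 59
t_14 = 2·59 + -1·348 + -1·372 = -602
t_15 = 2·-602 + -1·59 + -1·348 = -1611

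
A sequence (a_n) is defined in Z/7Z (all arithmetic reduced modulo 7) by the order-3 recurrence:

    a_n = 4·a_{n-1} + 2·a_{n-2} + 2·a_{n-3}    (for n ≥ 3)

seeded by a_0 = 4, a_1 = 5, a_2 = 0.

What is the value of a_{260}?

0

a_3 = 4·0 + 2·5 + 2·4 = 4
a_4 = 4·4 + 2·0 + 2·5 = 5
a_5 = 4·5 + 2·4 + 2·0 = 0
(a_3, a_4, a_5) = (4, 5, 0) = (a_0, a_1, a_2), so the sequence has period 3.
260 ≡ 2 (mod 3), hence a_260 = a_2 = 0.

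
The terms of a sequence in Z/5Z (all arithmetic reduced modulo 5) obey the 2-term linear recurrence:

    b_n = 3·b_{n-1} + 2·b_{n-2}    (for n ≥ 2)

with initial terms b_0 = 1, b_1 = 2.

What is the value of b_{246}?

b_2 = 3·2 + 2·1 = 3
b_3 = 3·3 + 2·2 = 3
b_4 = 3·3 + 2·3 = 0
b_5 = 3·0 + 2·3 = 1
b_6 = 3·1 + 2·0 = 3
b_7 = 3·3 + 2·1 = 1
b_8 = 3·1 + 2·3 = 4
b_9 = 3·4 + 2·1 = 4
b_10 = 3·4 + 2·4 = 0
b_11 = 3·0 + 2·4 = 3
b_12 = 3·3 + 2·0 = 4
b_13 = 3·4 + 2·3 = 3
b_14 = 3·3 + 2·4 = 2
b_15 = 3·2 + 2·3 = 2
b_16 = 3·2 + 2·2 = 0
b_17 = 3·0 + 2·2 = 4
b_18 = 3·4 + 2·0 = 2
b_19 = 3·2 + 2·4 = 4
b_20 = 3·4 + 2·2 = 1
b_21 = 3·1 + 2·4 = 1
b_22 = 3·1 + 2·1 = 0
b_23 = 3·0 + 2·1 = 2
b_24 = 3·2 + 2·0 = 1
b_25 = 3·1 + 2·2 = 2
(b_24, b_25) = (1, 2) = (b_0, b_1), so the sequence has period 24.
246 ≡ 6 (mod 24), hence b_246 = b_6 = 3.

3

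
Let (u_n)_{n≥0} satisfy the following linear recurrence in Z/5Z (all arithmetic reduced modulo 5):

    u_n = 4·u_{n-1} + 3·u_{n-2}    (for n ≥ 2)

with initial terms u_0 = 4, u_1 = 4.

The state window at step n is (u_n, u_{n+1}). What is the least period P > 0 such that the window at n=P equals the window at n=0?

n=0: window = (4, 4)
n=1: window = (4, 3)
n=2: window = (3, 4)
n=3: window = (4, 0)
n=4: window = (0, 2)
n=5: window = (2, 3)
n=6: window = (3, 3)
n=7: window = (3, 1)
n=8: window = (1, 3)
n=9: window = (3, 0)
n=10: window = (0, 4)
n=11: window = (4, 1)
n=12: window = (1, 1)
n=13: window = (1, 2)
n=14: window = (2, 1)
n=15: window = (1, 0)
n=16: window = (0, 3)
n=17: window = (3, 2)
n=18: window = (2, 2)
n=19: window = (2, 4)
n=20: window = (4, 2)
n=21: window = (2, 0)
n=22: window = (0, 1)
n=23: window = (1, 4)
n=24: window = (4, 4)
window at n=24 equals window at n=0 → period = 24

24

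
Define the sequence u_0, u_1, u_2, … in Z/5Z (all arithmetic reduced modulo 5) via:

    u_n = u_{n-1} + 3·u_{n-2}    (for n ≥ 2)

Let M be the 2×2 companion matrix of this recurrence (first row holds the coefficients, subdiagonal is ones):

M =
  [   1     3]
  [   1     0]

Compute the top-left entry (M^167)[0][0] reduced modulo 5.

(M^167)[0][0] is the top entry after applying M 167 times to the unit state (1, 0). Equivalently it is h_{168} for the auxiliary sequence (h_n) obeying the same recurrence with h_1 = 1 and h_i = 0 for 0 ≤ i < 1:
h_2 = 1·1 + 3·0 = 1
h_3 = 1·1 + 3·1 = 4
h_4 = 1·4 + 3·1 = 2
h_5 = 1·2 + 3·4 = 4
h_6 = 1·4 + 3·2 = 0
h_7 = 1·0 + 3·4 = 2
h_8 = 1·2 + 3·0 = 2
h_9 = 1·2 + 3·2 = 3
h_10 = 1·3 + 3·2 = 4
h_11 = 1·4 + 3·3 = 3
h_12 = 1·3 + 3·4 = 0
h_13 = 1·0 + 3·3 = 4
h_14 = 1·4 + 3·0 = 4
h_15 = 1·4 + 3·4 = 1
h_16 = 1·1 + 3·4 = 3
h_17 = 1·3 + 3·1 = 1
h_18 = 1·1 + 3·3 = 0
h_19 = 1·0 + 3·1 = 3
h_20 = 1·3 + 3·0 = 3
h_21 = 1·3 + 3·3 = 2
h_22 = 1·2 + 3·3 = 1
h_23 = 1·1 + 3·2 = 2
h_24 = 1·2 + 3·1 = 0
h_25 = 1·0 + 3·2 = 1
(h_24, h_25) = (0, 1) = (h_0, h_1), so the sequence has period 24.
168 ≡ 0 (mod 24), hence h_168 = h_0 = 0.

0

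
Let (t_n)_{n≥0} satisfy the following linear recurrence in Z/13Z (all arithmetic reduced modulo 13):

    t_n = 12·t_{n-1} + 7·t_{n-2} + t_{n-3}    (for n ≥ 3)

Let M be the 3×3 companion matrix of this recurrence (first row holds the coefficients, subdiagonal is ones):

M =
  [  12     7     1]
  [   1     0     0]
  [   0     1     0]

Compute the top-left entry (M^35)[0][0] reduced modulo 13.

(M^35)[0][0] is the top entry after applying M 35 times to the unit state (1, 0, 0). Equivalently it is h_{37} for the auxiliary sequence (h_n) obeying the same recurrence with h_2 = 1 and h_i = 0 for 0 ≤ i < 2:
h_3 = 12·1 + 7·0 + 1·0 = 12
h_4 = 12·12 + 7·1 + 1·0 = 8
h_5 = 12·8 + 7·12 + 1·1 = 12
h_6 = 12·12 + 7·8 + 1·12 = 4
h_7 = 12·4 + 7·12 + 1·8 = 10
h_8 = 12·10 + 7·4 + 1·12 = 4
h_9 = 12·4 + 7·10 + 1·4 = 5
h_10 = 12·5 + 7·4 + 1·10 = 7
h_11 = 12·7 + 7·5 + 1·4 = 6
h_12 = 12·6 + 7·7 + 1·5 = 9
h_13 = 12·9 + 7·6 + 1·7 = 1
h_14 = 12·1 + 7·9 + 1·6 = 3
h_15 = 12·3 + 7·1 + 1·9 = 0
h_16 = 12·0 + 7·3 + 1·1 = 9
h_17 = 12·9 + 7·0 + 1·3 = 7
h_18 = 12·7 + 7·9 + 1·0 = 4
h_19 = 12·4 + 7·7 + 1·9 = 2
h_20 = 12·2 + 7·4 + 1·7 = 7
h_21 = 12·7 + 7·2 + 1·4 = 11
h_22 = 12·11 + 7·7 + 1·2 = 1
h_23 = 12·1 + 7·11 + 1·7 = 5
h_24 = 12·5 + 7·1 + 1·11 = 0
h_25 = 12·0 + 7·5 + 1·1 = 10
h_26 = 12·10 + 7·0 + 1·5 = 8
h_27 = 12·8 + 7·10 + 1·0 = 10
h_28 = 12·10 + 7·8 + 1·10 = 4
h_29 = 12·4 + 7·10 + 1·8 = 9
h_30 = 12·9 + 7·4 + 1·10 = 3
h_31 = 12·3 + 7·9 + 1·4 = 12
h_32 = 12·12 + 7·3 + 1·9 = 5
h_33 = 12·5 + 7·12 + 1·3 = 4
h_34 = 12·4 + 7·5 + 1·12 = 4
h_35 = 12·4 + 7·4 + 1·5 = 3
h_36 = 12·3 + 7·4 + 1·4 = 3
h_37 = 12·3 + 7·3 + 1·4 = 9

9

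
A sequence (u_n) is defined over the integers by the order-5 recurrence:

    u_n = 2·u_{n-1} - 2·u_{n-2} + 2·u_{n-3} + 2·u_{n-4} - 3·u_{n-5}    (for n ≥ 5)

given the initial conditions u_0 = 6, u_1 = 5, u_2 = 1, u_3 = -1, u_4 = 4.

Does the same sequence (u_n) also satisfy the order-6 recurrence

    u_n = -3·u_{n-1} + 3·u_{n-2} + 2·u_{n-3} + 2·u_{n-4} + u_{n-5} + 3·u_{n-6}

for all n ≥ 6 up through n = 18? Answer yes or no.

no

Terms u_0..u_18: 6, 5, 1, -1, 4, 4, -15, -35, -21, -6, -82, -219, -223, -121, -380, -1156, -1583, -1187, -1917
n=6: candidate gives 23, actual u_6 = -15 ✗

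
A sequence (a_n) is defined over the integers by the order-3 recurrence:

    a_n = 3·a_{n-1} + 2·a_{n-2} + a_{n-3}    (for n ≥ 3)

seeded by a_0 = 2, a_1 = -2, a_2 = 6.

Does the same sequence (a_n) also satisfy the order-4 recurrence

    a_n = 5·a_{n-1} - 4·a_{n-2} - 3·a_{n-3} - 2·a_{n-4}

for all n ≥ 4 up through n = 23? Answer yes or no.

yes

Terms a_0..a_23: 2, -2, 6, 16, 58, 212, 768, 2786, 10106, 36658, 132972, 482338, 1749616, 6346496, 23021058, 83505782, 302905958, 1098750496, 3985569186, 14457114508, 52441232392, 190223495378, 690010065426, 2502918419426
n=4: candidate gives 58, actual a_4 = 58 ✓
n=5: candidate gives 212, actual a_5 = 212 ✓
n=6: candidate gives 768, actual a_6 = 768 ✓
n=7: candidate gives 2786, actual a_7 = 2786 ✓
n=8: candidate gives 10106, actual a_8 = 10106 ✓
n=9: candidate gives 36658, actual a_9 = 36658 ✓
n=10: candidate gives 132972, actual a_10 = 132972 ✓
n=11: candidate gives 482338, actual a_11 = 482338 ✓
n=12: candidate gives 1749616, actual a_12 = 1749616 ✓
n=13: candidate gives 6346496, actual a_13 = 6346496 ✓
n=14: candidate gives 23021058, actual a_14 = 23021058 ✓
n=15: candidate gives 83505782, actual a_15 = 83505782 ✓
n=16: candidate gives 302905958, actual a_16 = 302905958 ✓
n=17: candidate gives 1098750496, actual a_17 = 1098750496 ✓
n=18: candidate gives 3985569186, actual a_18 = 3985569186 ✓
n=19: candidate gives 14457114508, actual a_19 = 14457114508 ✓
n=20: candidate gives 52441232392, actual a_20 = 52441232392 ✓
n=21: candidate gives 190223495378, actual a_21 = 190223495378 ✓
n=22: candidate gives 690010065426, actual a_22 = 690010065426 ✓
n=23: candidate gives 2502918419426, actual a_23 = 2502918419426 ✓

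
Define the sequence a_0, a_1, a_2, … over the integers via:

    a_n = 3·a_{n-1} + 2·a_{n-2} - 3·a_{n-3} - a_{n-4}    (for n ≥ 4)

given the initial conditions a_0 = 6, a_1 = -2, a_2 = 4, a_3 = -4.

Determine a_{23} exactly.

a_4 = 3·-4 + 2·4 + -3·-2 + -1·6 = -4
a_5 = 3·-4 + 2·-4 + -3·4 + -1·-2 = -30
a_6 = 3·-30 + 2·-4 + -3·-4 + -1·4 = -90
a_7 = 3·-90 + 2·-30 + -3·-4 + -1·-4 = -314
a_8 = 3·-314 + 2·-90 + -3·-30 + -1·-4 = -1028
a_9 = 3·-1028 + 2·-314 + -3·-90 + -1·-30 = -3412
a_10 = 3·-3412 + 2·-1028 + -3·-314 + -1·-90 = -11260
a_11 = 3·-11260 + 2·-3412 + -3·-1028 + -1·-314 = -37206
a_12 = 3·-37206 + 2·-11260 + -3·-3412 + -1·-1028 = -122874
a_13 = 3·-122874 + 2·-37206 + -3·-11260 + -1·-3412 = -405842
a_14 = 3·-405842 + 2·-122874 + -3·-37206 + -1·-11260 = -1340396
a_15 = 3·-1340396 + 2·-405842 + -3·-122874 + -1·-37206 = -4427044
a_16 = 3·-4427044 + 2·-1340396 + -3·-405842 + -1·-122874 = -14621524
a_17 = 3·-14621524 + 2·-4427044 + -3·-1340396 + -1·-405842 = -48291630
a_18 = 3·-48291630 + 2·-14621524 + -3·-4427044 + -1·-1340396 = -159496410
a_19 = 3·-159496410 + 2·-48291630 + -3·-14621524 + -1·-4427044 = -526780874
a_20 = 3·-526780874 + 2·-159496410 + -3·-48291630 + -1·-14621524 = -1739839028
a_21 = 3·-1739839028 + 2·-526780874 + -3·-159496410 + -1·-48291630 = -5746297972
a_22 = 3·-5746297972 + 2·-1739839028 + -3·-526780874 + -1·-159496410 = -18978732940
a_23 = 3·-18978732940 + 2·-5746297972 + -3·-1739839028 + -1·-526780874 = -62682496806

-62682496806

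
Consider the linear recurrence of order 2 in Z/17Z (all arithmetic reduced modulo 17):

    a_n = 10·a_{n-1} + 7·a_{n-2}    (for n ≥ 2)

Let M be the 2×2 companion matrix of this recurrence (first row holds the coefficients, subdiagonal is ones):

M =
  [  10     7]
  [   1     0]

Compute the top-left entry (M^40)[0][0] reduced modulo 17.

(M^40)[0][0] is the top entry after applying M 40 times to the unit state (1, 0). Equivalently it is h_{41} for the auxiliary sequence (h_n) obeying the same recurrence with h_1 = 1 and h_i = 0 for 0 ≤ i < 1:
h_2 = 10·1 + 7·0 = 10
h_3 = 10·10 + 7·1 = 5
h_4 = 10·5 + 7·10 = 1
h_5 = 10·1 + 7·5 = 11
h_6 = 10·11 + 7·1 = 15
h_7 = 10·15 + 7·11 = 6
h_8 = 10·6 + 7·15 = 12
h_9 = 10·12 + 7·6 = 9
h_10 = 10·9 + 7·12 = 4
h_11 = 10·4 + 7·9 = 1
h_12 = 10·1 + 7·4 = 4
h_13 = 10·4 + 7·1 = 13
h_14 = 10·13 + 7·4 = 5
h_15 = 10·5 + 7·13 = 5
h_16 = 10·5 + 7·5 = 0
h_17 = 10·0 + 7·5 = 1
(h_16, h_17) = (0, 1) = (h_0, h_1), so the sequence has period 16.
41 ≡ 9 (mod 16), hence h_41 = h_9 = 9.

9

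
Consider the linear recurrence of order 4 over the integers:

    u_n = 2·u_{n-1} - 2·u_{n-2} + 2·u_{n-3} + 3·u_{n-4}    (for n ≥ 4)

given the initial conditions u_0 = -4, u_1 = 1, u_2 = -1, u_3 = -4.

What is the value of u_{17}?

-46175

u_4 = 2·-4 + -2·-1 + 2·1 + 3·-4 = -16
u_5 = 2·-16 + -2·-4 + 2·-1 + 3·1 = -23
u_6 = 2·-23 + -2·-16 + 2·-4 + 3·-1 = -25
u_7 = 2·-25 + -2·-23 + 2·-16 + 3·-4 = -48
u_8 = 2·-48 + -2·-25 + 2·-23 + 3·-16 = -140
u_9 = 2·-140 + -2·-48 + 2·-25 + 3·-23 = -303
u_10 = 2·-303 + -2·-140 + 2·-48 + 3·-25 = -497
u_11 = 2·-497 + -2·-303 + 2·-140 + 3·-48 = -812
u_12 = 2·-812 + -2·-497 + 2·-303 + 3·-140 = -1656
u_13 = 2·-1656 + -2·-812 + 2·-497 + 3·-303 = -3591
u_14 = 2·-3591 + -2·-1656 + 2·-812 + 3·-497 = -6985
u_15 = 2·-6985 + -2·-3591 + 2·-1656 + 3·-812 = -12536
u_16 = 2·-12536 + -2·-6985 + 2·-3591 + 3·-1656 = -23252
u_17 = 2·-23252 + -2·-12536 + 2·-6985 + 3·-3591 = -46175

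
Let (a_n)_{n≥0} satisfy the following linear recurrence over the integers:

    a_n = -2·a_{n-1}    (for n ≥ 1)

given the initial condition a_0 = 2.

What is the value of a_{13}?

a_1 = -2·2 = -4
a_2 = -2·-4 = 8
a_3 = -2·8 = -16
a_4 = -2·-16 = 32
a_5 = -2·32 = -64
a_6 = -2·-64 = 128
a_7 = -2·128 = -256
a_8 = -2·-256 = 512
a_9 = -2·512 = -1024
a_10 = -2·-1024 = 2048
a_11 = -2·2048 = -4096
a_12 = -2·-4096 = 8192
a_13 = -2·8192 = -16384

-16384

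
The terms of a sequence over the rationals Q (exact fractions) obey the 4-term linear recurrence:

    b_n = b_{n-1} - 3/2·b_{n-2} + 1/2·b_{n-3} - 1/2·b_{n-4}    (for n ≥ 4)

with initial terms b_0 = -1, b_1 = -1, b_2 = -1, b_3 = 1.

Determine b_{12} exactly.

-53/32

b_4 = 1·1 + -3/2·-1 + 1/2·-1 + -1/2·-1 = 5/2
b_5 = 1·5/2 + -3/2·1 + 1/2·-1 + -1/2·-1 = 1
b_6 = 1·1 + -3/2·5/2 + 1/2·1 + -1/2·-1 = -7/4
b_7 = 1·-7/4 + -3/2·1 + 1/2·5/2 + -1/2·1 = -5/2
b_8 = 1·-5/2 + -3/2·-7/4 + 1/2·1 + -1/2·5/2 = -5/8
b_9 = 1·-5/8 + -3/2·-5/2 + 1/2·-7/4 + -1/2·1 = 7/4
b_10 = 1·7/4 + -3/2·-5/8 + 1/2·-5/2 + -1/2·-7/4 = 37/16
b_11 = 1·37/16 + -3/2·7/4 + 1/2·-5/8 + -1/2·-5/2 = 5/8
b_12 = 1·5/8 + -3/2·37/16 + 1/2·7/4 + -1/2·-5/8 = -53/32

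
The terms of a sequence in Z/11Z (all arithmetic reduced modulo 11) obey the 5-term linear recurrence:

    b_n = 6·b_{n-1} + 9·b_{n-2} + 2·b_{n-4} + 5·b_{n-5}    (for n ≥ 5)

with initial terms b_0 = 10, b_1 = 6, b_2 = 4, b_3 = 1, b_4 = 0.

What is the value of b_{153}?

b_5 = 6·0 + 9·1 + 0·4 + 2·6 + 5·10 = 5
b_6 = 6·5 + 9·0 + 0·1 + 2·4 + 5·6 = 2
b_7 = 6·2 + 9·5 + 0·0 + 2·1 + 5·4 = 2
b_8 = 6·2 + 9·2 + 0·5 + 2·0 + 5·1 = 2
b_9 = 6·2 + 9·2 + 0·2 + 2·5 + 5·0 = 7
b_10 = 6·7 + 9·2 + 0·2 + 2·2 + 5·5 = 1
Continuing the recurrence:
  b_11 = 6;  b_12 = 4;  b_13 = 3;  b_14 = 3;  b_15 = 7;  b_16 = 8
  b_17 = 5;  b_18 = 2;  b_19 = 9;  b_20 = 2;  b_21 = 0;  b_22 = 3
  b_23 = 2;  b_24 = 0;  b_25 = 6;  b_26 = 9;  b_27 = 6;  b_28 = 6
  b_29 = 3;  b_30 = 10;  b_31 = 1;  b_32 = 6;  b_33 = 4;  b_34 = 3
  b_35 = 7;  b_36 = 9;  b_37 = 1;  b_38 = 3;  b_39 = 1;  b_40 = 9
  b_41 = 0;  b_42 = 4;  b_43 = 8;  b_44 = 8;  b_45 = 0;  b_46 = 3
  b_47 = 10;  b_48 = 0;  b_49 = 9;  b_50 = 5;  b_51 = 3;  b_52 = 3
  b_53 = 8;  b_54 = 9;  b_55 = 3;  b_56 = 10;  b_57 = 8;  b_58 = 9
  b_59 = 1;  b_60 = 1;  b_61 = 4;  b_62 = 3;  b_63 = 2;  b_64 = 2
  b_65 = 10;  b_66 = 5;  b_67 = 7;  b_68 = 2;  b_69 = 6;  b_70 = 4
  b_71 = 7;  b_72 = 7;  b_73 = 6;  b_74 = 5;  b_75 = 8;  b_76 = 10
  b_77 = 3;  b_78 = 5;  b_79 = 10;  b_80 = 0;  b_81 = 3;  b_82 = 10
  b_83 = 0;  b_84 = 8;  b_85 = 10;  b_86 = 2;  b_87 = 9;  b_88 = 0
  b_89 = 9;  b_90 = 9;  b_91 = 9;  b_92 = 4;  b_93 = 2;  b_94 = 1
  b_95 = 10;  b_96 = 1;  b_97 = 10;  b_98 = 4;  b_99 = 7;  b_100 = 9
  b_101 = 10;  b_102 = 1;  b_103 = 9;  b_104 = 6;  b_105 = 6;  b_106 = 10
  b_107 = 5;  b_108 = 1;  b_109 = 5;  b_110 = 1;  b_111 = 1;  b_112 = 9
  b_113 = 1;  b_114 = 4;  b_115 = 7;  b_116 = 2;  b_117 = 1;  b_118 = 4
  b_119 = 1;  b_120 = 4;  b_121 = 1;  b_122 = 0;  b_123 = 9;  b_124 = 1
  b_125 = 10;  b_126 = 8;  b_127 = 2;  b_128 = 10;  b_129 = 4;  b_130 = 4
  b_131 = 5;  b_132 = 8;  b_133 = 8;  b_134 = 5;  b_135 = 0;  b_136 = 9
  b_137 = 0;  b_138 = 10;  b_139 = 8;  b_140 = 2;  b_141 = 8;  b_142 = 9
  b_143 = 5;  b_144 = 1;  b_145 = 0;  b_146 = 1;  b_147 = 6;  b_148 = 6
  b_149 = 7;  b_150 = 10;  b_151 = 8
b_152 = 6·8 + 9·10 + 0·7 + 2·6 + 5·6 = 4
b_153 = 6·4 + 9·8 + 0·10 + 2·7 + 5·6 = 8

8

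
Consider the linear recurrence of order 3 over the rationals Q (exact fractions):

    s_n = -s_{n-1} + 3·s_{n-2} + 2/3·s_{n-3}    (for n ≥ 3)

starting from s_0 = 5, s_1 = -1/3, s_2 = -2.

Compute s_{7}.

s_3 = -1·-2 + 3·-1/3 + 2/3·5 = 13/3
s_4 = -1·13/3 + 3·-2 + 2/3·-1/3 = -95/9
s_5 = -1·-95/9 + 3·13/3 + 2/3·-2 = 200/9
s_6 = -1·200/9 + 3·-95/9 + 2/3·13/3 = -51
s_7 = -1·-51 + 3·200/9 + 2/3·-95/9 = 2987/27

2987/27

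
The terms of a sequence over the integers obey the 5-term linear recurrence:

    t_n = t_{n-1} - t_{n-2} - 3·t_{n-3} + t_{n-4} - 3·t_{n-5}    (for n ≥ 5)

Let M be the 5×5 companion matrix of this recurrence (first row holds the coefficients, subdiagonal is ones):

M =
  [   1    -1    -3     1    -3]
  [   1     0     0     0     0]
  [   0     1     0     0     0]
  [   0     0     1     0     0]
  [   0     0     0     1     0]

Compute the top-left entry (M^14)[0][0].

988

(M^14)[0][0] is the top entry after applying M 14 times to the unit state (1, 0, 0, 0, 0). Equivalently it is h_{18} for the auxiliary sequence (h_n) obeying the same recurrence with h_4 = 1 and h_i = 0 for 0 ≤ i < 4:
h_5 = 1·1 + -1·0 + -3·0 + 1·0 + -3·0 = 1
h_6 = 1·1 + -1·1 + -3·0 + 1·0 + -3·0 = 0
h_7 = 1·0 + -1·1 + -3·1 + 1·0 + -3·0 = -4
h_8 = 1·-4 + -1·0 + -3·1 + 1·1 + -3·0 = -6
h_9 = 1·-6 + -1·-4 + -3·0 + 1·1 + -3·1 = -4
h_10 = 1·-4 + -1·-6 + -3·-4 + 1·0 + -3·1 = 11
h_11 = 1·11 + -1·-4 + -3·-6 + 1·-4 + -3·0 = 29
h_12 = 1·29 + -1·11 + -3·-4 + 1·-6 + -3·-4 = 36
h_13 = 1·36 + -1·29 + -3·11 + 1·-4 + -3·-6 = -12
h_14 = 1·-12 + -1·36 + -3·29 + 1·11 + -3·-4 = -112
h_15 = 1·-112 + -1·-12 + -3·36 + 1·29 + -3·11 = -212
h_16 = 1·-212 + -1·-112 + -3·-12 + 1·36 + -3·29 = -115
h_17 = 1·-115 + -1·-212 + -3·-112 + 1·-12 + -3·36 = 313
h_18 = 1·313 + -1·-115 + -3·-212 + 1·-112 + -3·-12 = 988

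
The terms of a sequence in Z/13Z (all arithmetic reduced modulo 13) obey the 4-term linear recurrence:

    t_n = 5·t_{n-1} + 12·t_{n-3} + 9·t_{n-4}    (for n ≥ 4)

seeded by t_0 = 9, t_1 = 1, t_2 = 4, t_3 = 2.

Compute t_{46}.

5

t_4 = 5·2 + 0·4 + 12·1 + 9·9 = 12
t_5 = 5·12 + 0·2 + 12·4 + 9·1 = 0
t_6 = 5·0 + 0·12 + 12·2 + 9·4 = 8
t_7 = 5·8 + 0·0 + 12·12 + 9·2 = 7
t_8 = 5·7 + 0·8 + 12·0 + 9·12 = 0
t_9 = 5·0 + 0·7 + 12·8 + 9·0 = 5
t_10 = 5·5 + 0·0 + 12·7 + 9·8 = 12
t_11 = 5·12 + 0·5 + 12·0 + 9·7 = 6
t_12 = 5·6 + 0·12 + 12·5 + 9·0 = 12
t_13 = 5·12 + 0·6 + 12·12 + 9·5 = 2
t_14 = 5·2 + 0·12 + 12·6 + 9·12 = 8
t_15 = 5·8 + 0·2 + 12·12 + 9·6 = 4
t_16 = 5·4 + 0·8 + 12·2 + 9·12 = 9
t_17 = 5·9 + 0·4 + 12·8 + 9·2 = 3
t_18 = 5·3 + 0·9 + 12·4 + 9·8 = 5
t_19 = 5·5 + 0·3 + 12·9 + 9·4 = 0
t_20 = 5·0 + 0·5 + 12·3 + 9·9 = 0
t_21 = 5·0 + 0·0 + 12·5 + 9·3 = 9
t_22 = 5·9 + 0·0 + 12·0 + 9·5 = 12
t_23 = 5·12 + 0·9 + 12·0 + 9·0 = 8
t_24 = 5·8 + 0·12 + 12·9 + 9·0 = 5
t_25 = 5·5 + 0·8 + 12·12 + 9·9 = 3
t_26 = 5·3 + 0·5 + 12·8 + 9·12 = 11
t_27 = 5·11 + 0·3 + 12·5 + 9·8 = 5
t_28 = 5·5 + 0·11 + 12·3 + 9·5 = 2
t_29 = 5·2 + 0·5 + 12·11 + 9·3 = 0
t_30 = 5·0 + 0·2 + 12·5 + 9·11 = 3
t_31 = 5·3 + 0·0 + 12·2 + 9·5 = 6
t_32 = 5·6 + 0·3 + 12·0 + 9·2 = 9
t_33 = 5·9 + 0·6 + 12·3 + 9·0 = 3
t_34 = 5·3 + 0·9 + 12·6 + 9·3 = 10
t_35 = 5·10 + 0·3 + 12·9 + 9·6 = 4
t_36 = 5·4 + 0·10 + 12·3 + 9·9 = 7
t_37 = 5·7 + 0·4 + 12·10 + 9·3 = 0
t_38 = 5·0 + 0·7 + 12·4 + 9·10 = 8
t_39 = 5·8 + 0·0 + 12·7 + 9·4 = 4
t_40 = 5·4 + 0·8 + 12·0 + 9·7 = 5
t_41 = 5·5 + 0·4 + 12·8 + 9·0 = 4
t_42 = 5·4 + 0·5 + 12·4 + 9·8 = 10
t_43 = 5·10 + 0·4 + 12·5 + 9·4 = 3
t_44 = 5·3 + 0·10 + 12·4 + 9·5 = 4
t_45 = 5·4 + 0·3 + 12·10 + 9·4 = 7
t_46 = 5·7 + 0·4 + 12·3 + 9·10 = 5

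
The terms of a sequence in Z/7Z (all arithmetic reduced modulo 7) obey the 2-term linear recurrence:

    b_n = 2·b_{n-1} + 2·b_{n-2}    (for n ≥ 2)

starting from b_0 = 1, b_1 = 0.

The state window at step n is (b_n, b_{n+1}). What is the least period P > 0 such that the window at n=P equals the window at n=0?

n=0: window = (1, 0)
n=1: window = (0, 2)
n=2: window = (2, 4)
n=3: window = (4, 5)
n=4: window = (5, 4)
n=5: window = (4, 4)
n=6: window = (4, 2)
n=7: window = (2, 5)
n=8: window = (5, 0)
n=9: window = (0, 3)
n=10: window = (3, 6)
n=11: window = (6, 4)
n=12: window = (4, 6)
n=13: window = (6, 6)
n=14: window = (6, 3)
n=15: window = (3, 4)
n=16: window = (4, 0)
n=17: window = (0, 1)
n=18: window = (1, 2)
n=19: window = (2, 6)
n=20: window = (6, 2)
n=21: window = (2, 2)
n=22: window = (2, 1)
n=23: window = (1, 6)
n=24: window = (6, 0)
n=25: window = (0, 5)
n=26: window = (5, 3)
n=27: window = (3, 2)
n=28: window = (2, 3)
n=29: window = (3, 3)
n=30: window = (3, 5)
n=31: window = (5, 2)
n=32: window = (2, 0)
n=33: window = (0, 4)
n=34: window = (4, 1)
n=35: window = (1, 3)
n=36: window = (3, 1)
n=37: window = (1, 1)
n=38: window = (1, 4)
n=39: window = (4, 3)
n=40: window = (3, 0)
…
n=46: window = (5, 6)
n=47: window = (6, 1)
n=48: window = (1, 0)
window at n=48 equals window at n=0 → period = 48

48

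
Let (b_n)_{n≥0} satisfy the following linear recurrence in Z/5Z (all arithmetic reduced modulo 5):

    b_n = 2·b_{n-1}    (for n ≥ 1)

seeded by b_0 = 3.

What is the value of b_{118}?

2

b_1 = 2·3 = 1
b_2 = 2·1 = 2
b_3 = 2·2 = 4
b_4 = 2·4 = 3
(b_4) = (3) = (b_0), so the sequence has period 4.
118 ≡ 2 (mod 4), hence b_118 = b_2 = 2.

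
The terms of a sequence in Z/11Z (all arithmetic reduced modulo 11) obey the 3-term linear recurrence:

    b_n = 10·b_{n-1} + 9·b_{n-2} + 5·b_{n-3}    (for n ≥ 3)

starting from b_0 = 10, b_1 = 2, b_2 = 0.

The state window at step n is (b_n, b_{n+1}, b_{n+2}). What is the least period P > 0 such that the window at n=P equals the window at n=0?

120

n=0: window = (10, 2, 0)
n=1: window = (2, 0, 2)
n=2: window = (0, 2, 8)
n=3: window = (2, 8, 10)
n=4: window = (8, 10, 6)
n=5: window = (10, 6, 3)
n=6: window = (6, 3, 2)
n=7: window = (3, 2, 0)
n=8: window = (2, 0, 0)
n=9: window = (0, 0, 10)
n=10: window = (0, 10, 1)
n=11: window = (10, 1, 1)
n=12: window = (1, 1, 3)
n=13: window = (1, 3, 0)
n=14: window = (3, 0, 10)
n=15: window = (0, 10, 5)
n=16: window = (10, 5, 8)
n=17: window = (5, 8, 10)
n=18: window = (8, 10, 10)
n=19: window = (10, 10, 10)
n=20: window = (10, 10, 9)
n=21: window = (10, 9, 10)
n=22: window = (9, 10, 0)
n=23: window = (10, 0, 3)
n=24: window = (0, 3, 3)
n=25: window = (3, 3, 2)
n=26: window = (3, 2, 7)
n=27: window = (2, 7, 4)
n=28: window = (7, 4, 3)
n=29: window = (4, 3, 2)
n=30: window = (3, 2, 1)
n=31: window = (2, 1, 10)
n=32: window = (1, 10, 9)
n=33: window = (10, 9, 9)
n=34: window = (9, 9, 1)
n=35: window = (9, 1, 4)
n=36: window = (1, 4, 6)
n=37: window = (4, 6, 2)
n=38: window = (6, 2, 6)
n=39: window = (2, 6, 9)
n=40: window = (6, 9, 0)
…
n=118: window = (9, 0, 10)
n=119: window = (0, 10, 2)
n=120: window = (10, 2, 0)
window at n=120 equals window at n=0 → period = 120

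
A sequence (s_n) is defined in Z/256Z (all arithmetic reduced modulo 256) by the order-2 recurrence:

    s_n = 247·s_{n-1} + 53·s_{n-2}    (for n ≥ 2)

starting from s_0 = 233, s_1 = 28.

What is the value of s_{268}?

186

s_2 = 247·28 + 53·233 = 65
s_3 = 247·65 + 53·28 = 131
s_4 = 247·131 + 53·65 = 218
s_5 = 247·218 + 53·131 = 117
s_6 = 247·117 + 53·218 = 5
s_7 = 247·5 + 53·117 = 12
Continuing the recurrence:
  s_8 = 157;  s_9 = 247;  s_10 = 210;  s_11 = 193;  s_12 = 177;  s_13 = 188
  s_14 = 9;  s_15 = 155;  s_16 = 106;  s_17 = 93;  s_18 = 173;  s_19 = 44
  s_20 = 69;  s_21 = 175;  s_22 = 34;  s_23 = 9;  s_24 = 185;  s_25 = 92
  s_26 = 17;  s_27 = 115;  s_28 = 122;  s_29 = 133;  s_30 = 149;  s_31 = 76
  s_32 = 45;  s_33 = 39;  s_34 = 242;  s_35 = 145;  s_36 = 1;  s_37 = 252
  s_38 = 89;  s_39 = 11;  s_40 = 10;  s_41 = 237;  s_42 = 189;  s_43 = 108
  s_44 = 85;  s_45 = 95;  s_46 = 66;  s_47 = 89;  s_48 = 137;  s_49 = 156
  s_50 = 225;  s_51 = 99;  s_52 = 26;  s_53 = 149;  s_54 = 37;  s_55 = 140
  s_56 = 189;  s_57 = 87;  s_58 = 18;  s_59 = 97;  s_60 = 81;  s_61 = 60
  s_62 = 169;  s_63 = 123;  s_64 = 170;  s_65 = 125;  s_66 = 205;  s_67 = 172
  s_68 = 101;  s_69 = 15;  s_70 = 98;  s_71 = 169;  s_72 = 89;  s_73 = 220
  s_74 = 177;  s_75 = 83;  s_76 = 186;  s_77 = 165;  s_78 = 181;  s_79 = 204
  s_80 = 77;  s_81 = 135;  s_82 = 50;  s_83 = 49;  s_84 = 161;  s_85 = 124
  s_86 = 249;  s_87 = 235;  s_88 = 74;  s_89 = 13;  s_90 = 221;  s_91 = 236
  s_92 = 117;  s_93 = 191;  s_94 = 130;  s_95 = 249;  s_96 = 41;  s_97 = 28
  s_98 = 129;  s_99 = 67;  s_100 = 90;  s_101 = 181;  s_102 = 69;  s_103 = 12
  s_104 = 221;  s_105 = 183;  s_106 = 82;  s_107 = 1;  s_108 = 241;  s_109 = 188
  s_110 = 73;  s_111 = 91;  s_112 = 234;  s_113 = 157;  s_114 = 237;  s_115 = 44
  s_116 = 133;  s_117 = 111;  s_118 = 162;  s_119 = 73;  s_120 = 249;  s_121 = 92
  s_122 = 81;  s_123 = 51;  s_124 = 250;  s_125 = 197;  s_126 = 213;  s_127 = 76
  s_128 = 109;  s_129 = 231;  s_130 = 114;  s_131 = 209;  s_132 = 65;  s_133 = 252
  s_134 = 153;  s_135 = 203;  s_136 = 138;  s_137 = 45;  s_138 = 253;  s_139 = 108
  s_140 = 149;  s_141 = 31;  s_142 = 194;  s_143 = 153;  s_144 = 201;  s_145 = 156
  s_146 = 33;  s_147 = 35;  s_148 = 154;  s_149 = 213;  s_150 = 101;  s_151 = 140
  s_152 = 253;  s_153 = 23;  s_154 = 146;  s_155 = 161;  s_156 = 145;  s_157 = 60
  s_158 = 233;  s_159 = 59;  s_160 = 42;  s_161 = 189;  s_162 = 13;  s_163 = 172
  s_164 = 165;  s_165 = 207;  s_166 = 226;  s_167 = 233;  s_168 = 153;  s_169 = 220
  s_170 = 241;  s_171 = 19;  s_172 = 58;  s_173 = 229;  s_174 = 245;  s_175 = 204
  s_176 = 141;  s_177 = 71;  s_178 = 178;  s_179 = 113;  s_180 = 225;  s_181 = 124
  s_182 = 57;  s_183 = 171;  s_184 = 202;  s_185 = 77;  s_186 = 29;  s_187 = 236
  s_188 = 181;  s_189 = 127;  s_190 = 2;  s_191 = 57;  s_192 = 105;  s_193 = 28
  s_194 = 193;  s_195 = 3;  s_196 = 218;  s_197 = 245;  s_198 = 133;  s_199 = 12
  s_200 = 29;  s_201 = 119;  s_202 = 210;  s_203 = 65;  s_204 = 49;  s_205 = 188
  s_206 = 137;  s_207 = 27;  s_208 = 106;  s_209 = 221;  s_210 = 45;  s_211 = 44
  s_212 = 197;  s_213 = 47;  s_214 = 34;  s_215 = 137;  s_216 = 57;  s_217 = 92
  s_218 = 145;  s_219 = 243;  s_220 = 122;  s_221 = 5;  s_222 = 21;  s_223 = 76
  s_224 = 173;  s_225 = 167;  s_226 = 242;  s_227 = 17;  s_228 = 129;  s_229 = 252
  s_230 = 217;  s_231 = 139;  s_232 = 10;  s_233 = 109;  s_234 = 61;  s_235 = 108
  s_236 = 213;  s_237 = 223;  s_238 = 66;  s_239 = 217;  s_240 = 9;  s_241 = 156
  s_242 = 97;  s_243 = 227;  s_244 = 26;  s_245 = 21;  s_246 = 165;  s_247 = 140
  s_248 = 61;  s_249 = 215;  s_250 = 18;  s_251 = 225;  s_252 = 209;  s_253 = 60
  s_254 = 41;  s_255 = 251;  s_256 = 170;  s_257 = 253;  s_258 = 77;  s_259 = 172
  s_260 = 229;  s_261 = 143;  s_262 = 98;  s_263 = 41;  s_264 = 217;  s_265 = 220
  s_266 = 49
s_267 = 247·49 + 53·220 = 211
s_268 = 247·211 + 53·49 = 186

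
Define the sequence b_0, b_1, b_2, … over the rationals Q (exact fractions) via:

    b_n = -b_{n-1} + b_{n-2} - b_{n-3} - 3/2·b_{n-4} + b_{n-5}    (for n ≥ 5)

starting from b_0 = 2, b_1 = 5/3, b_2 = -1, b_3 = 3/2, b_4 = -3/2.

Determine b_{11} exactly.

173/8

b_5 = -1·-3/2 + 1·3/2 + -1·-1 + -3/2·5/3 + 1·2 = 7/2
b_6 = -1·7/2 + 1·-3/2 + -1·3/2 + -3/2·-1 + 1·5/3 = -10/3
b_7 = -1·-10/3 + 1·7/2 + -1·-3/2 + -3/2·3/2 + 1·-1 = 61/12
b_8 = -1·61/12 + 1·-10/3 + -1·7/2 + -3/2·-3/2 + 1·3/2 = -49/6
b_9 = -1·-49/6 + 1·61/12 + -1·-10/3 + -3/2·7/2 + 1·-3/2 = 59/6
b_10 = -1·59/6 + 1·-49/6 + -1·61/12 + -3/2·-10/3 + 1·7/2 = -175/12
b_11 = -1·-175/12 + 1·59/6 + -1·-49/6 + -3/2·61/12 + 1·-10/3 = 173/8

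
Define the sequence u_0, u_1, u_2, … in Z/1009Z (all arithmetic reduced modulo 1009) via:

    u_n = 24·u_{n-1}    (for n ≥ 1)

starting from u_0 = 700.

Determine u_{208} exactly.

793

u_1 = 24·700 = 656
u_2 = 24·656 = 609
u_3 = 24·609 = 490
u_4 = 24·490 = 661
u_5 = 24·661 = 729
u_6 = 24·729 = 343
u_7 = 24·343 = 160
u_8 = 24·160 = 813
u_9 = 24·813 = 341
u_10 = 24·341 = 112
u_11 = 24·112 = 670
u_12 = 24·670 = 945
u_13 = 24·945 = 482
u_14 = 24·482 = 469
u_15 = 24·469 = 157
u_16 = 24·157 = 741
u_17 = 24·741 = 631
u_18 = 24·631 = 9
u_19 = 24·9 = 216
u_20 = 24·216 = 139
u_21 = 24·139 = 309
u_22 = 24·309 = 353
u_23 = 24·353 = 400
u_24 = 24·400 = 519
u_25 = 24·519 = 348
u_26 = 24·348 = 280
u_27 = 24·280 = 666
u_28 = 24·666 = 849
u_29 = 24·849 = 196
u_30 = 24·196 = 668
u_31 = 24·668 = 897
u_32 = 24·897 = 339
u_33 = 24·339 = 64
u_34 = 24·64 = 527
u_35 = 24·527 = 540
u_36 = 24·540 = 852
u_37 = 24·852 = 268
u_38 = 24·268 = 378
u_39 = 24·378 = 1000
u_40 = 24·1000 = 793
u_41 = 24·793 = 870
u_42 = 24·870 = 700
(u_42) = (700) = (u_0), so the sequence has period 42.
208 ≡ 40 (mod 42), hence u_208 = u_40 = 793.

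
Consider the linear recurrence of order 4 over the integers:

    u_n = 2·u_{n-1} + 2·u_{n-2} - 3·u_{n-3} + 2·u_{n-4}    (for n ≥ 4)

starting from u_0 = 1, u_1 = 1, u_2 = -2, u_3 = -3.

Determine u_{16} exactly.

u_4 = 2·-3 + 2·-2 + -3·1 + 2·1 = -11
u_5 = 2·-11 + 2·-3 + -3·-2 + 2·1 = -20
u_6 = 2·-20 + 2·-11 + -3·-3 + 2·-2 = -57
u_7 = 2·-57 + 2·-20 + -3·-11 + 2·-3 = -127
u_8 = 2·-127 + 2·-57 + -3·-20 + 2·-11 = -330
u_9 = 2·-330 + 2·-127 + -3·-57 + 2·-20 = -783
u_10 = 2·-783 + 2·-330 + -3·-127 + 2·-57 = -1959
u_11 = 2·-1959 + 2·-783 + -3·-330 + 2·-127 = -4748
u_12 = 2·-4748 + 2·-1959 + -3·-783 + 2·-330 = -11725
u_13 = 2·-11725 + 2·-4748 + -3·-1959 + 2·-783 = -28635
u_14 = 2·-28635 + 2·-11725 + -3·-4748 + 2·-1959 = -70394
u_15 = 2·-70394 + 2·-28635 + -3·-11725 + 2·-4748 = -172379
u_16 = 2·-172379 + 2·-70394 + -3·-28635 + 2·-11725 = -423091

-423091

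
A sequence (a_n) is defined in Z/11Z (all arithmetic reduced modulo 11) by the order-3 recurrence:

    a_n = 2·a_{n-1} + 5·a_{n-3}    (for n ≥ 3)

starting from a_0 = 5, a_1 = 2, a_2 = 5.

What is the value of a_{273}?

4

a_3 = 2·5 + 0·2 + 5·5 = 2
a_4 = 2·2 + 0·5 + 5·2 = 3
a_5 = 2·3 + 0·2 + 5·5 = 9
a_6 = 2·9 + 0·3 + 5·2 = 6
a_7 = 2·6 + 0·9 + 5·3 = 5
a_8 = 2·5 + 0·6 + 5·9 = 0
Continuing the recurrence:
  a_9 = 8;  a_10 = 8;  a_11 = 5;  a_12 = 6;  a_13 = 8;  a_14 = 8
  a_15 = 2;  a_16 = 0;  a_17 = 7;  a_18 = 2;  a_19 = 4;  a_20 = 10
  a_21 = 8;  a_22 = 3;  a_23 = 1;  a_24 = 9;  a_25 = 0;  a_26 = 5
  a_27 = 0;  a_28 = 0;  a_29 = 3;  a_30 = 6;  a_31 = 1;  a_32 = 6
  a_33 = 9;  a_34 = 1;  a_35 = 10;  a_36 = 10;  a_37 = 3;  a_38 = 1
  a_39 = 8;  a_40 = 9;  a_41 = 1;  a_42 = 9;  a_43 = 8;  a_44 = 10
  a_45 = 10;  a_46 = 5;  a_47 = 5;  a_48 = 5;  a_49 = 2;  a_50 = 7
  a_51 = 6;  a_52 = 0;  a_53 = 2;  a_54 = 1;  a_55 = 2;  a_56 = 3
  a_57 = 0;  a_58 = 10;  a_59 = 2;  a_60 = 4;  a_61 = 3;  a_62 = 5
  a_63 = 8;  a_64 = 9;  a_65 = 10;  a_66 = 5;  a_67 = 0;  a_68 = 6
  a_69 = 4;  a_70 = 8;  a_71 = 2;  a_72 = 2;  a_73 = 0;  a_74 = 10
  a_75 = 8;  a_76 = 5;  a_77 = 5;  a_78 = 6;  a_79 = 4;  a_80 = 0
  a_81 = 8;  a_82 = 3;  a_83 = 6;  a_84 = 8;  a_85 = 9;  a_86 = 4
  a_87 = 4;  a_88 = 9;  a_89 = 5;  a_90 = 8;  a_91 = 6;  a_92 = 4
  a_93 = 4;  a_94 = 5;  a_95 = 8;  a_96 = 3;  a_97 = 9;  a_98 = 3
  a_99 = 10;  a_100 = 10;  a_101 = 2;  a_102 = 10;  a_103 = 4;  a_104 = 7
  a_105 = 9;  a_106 = 5;  a_107 = 1;  a_108 = 3;  a_109 = 9;  a_110 = 1
  a_111 = 6;  a_112 = 2;  a_113 = 9;  a_114 = 4;  a_115 = 7;  a_116 = 4
  a_117 = 6;  a_118 = 3;  a_119 = 4;  a_120 = 5;  a_121 = 3;  a_122 = 4
  a_123 = 0;  a_124 = 4;  a_125 = 6;  a_126 = 1;  a_127 = 0;  a_128 = 8
  a_129 = 10;  a_130 = 9;  a_131 = 3;  a_132 = 1;  a_133 = 3;  a_134 = 10
  a_135 = 3;  a_136 = 10;  a_137 = 4;  a_138 = 1;  a_139 = 8;  a_140 = 3
  a_141 = 0;  a_142 = 7;  a_143 = 7;  a_144 = 3;  a_145 = 8;  a_146 = 7
  a_147 = 7;  a_148 = 10;  a_149 = 0;  a_150 = 2;  a_151 = 10;  a_152 = 9
  a_153 = 6;  a_154 = 7;  a_155 = 4;  a_156 = 5;  a_157 = 1;  a_158 = 0
  a_159 = 3;  a_160 = 0;  a_161 = 0;  a_162 = 4;  a_163 = 8;  a_164 = 5
  a_165 = 8;  a_166 = 1;  a_167 = 5;  a_168 = 6;  a_169 = 6;  a_170 = 4
  a_171 = 5;  a_172 = 7;  a_173 = 1;  a_174 = 5;  a_175 = 1;  a_176 = 7
  a_177 = 6;  a_178 = 6;  a_179 = 3;  a_180 = 3;  a_181 = 3;  a_182 = 10
  a_183 = 2;  a_184 = 8;  a_185 = 0;  a_186 = 10;  a_187 = 5;  a_188 = 10
  a_189 = 4;  a_190 = 0;  a_191 = 6;  a_192 = 10;  a_193 = 9;  a_194 = 4
  a_195 = 3;  a_196 = 7;  a_197 = 1;  a_198 = 6;  a_199 = 3;  a_200 = 0
  a_201 = 8;  a_202 = 9;  a_203 = 7;  a_204 = 10;  a_205 = 10;  a_206 = 0
  a_207 = 6;  a_208 = 7;  a_209 = 3;  a_210 = 3;  a_211 = 8;  a_212 = 9
  a_213 = 0;  a_214 = 7;  a_215 = 4;  a_216 = 8;  a_217 = 7;  a_218 = 1
  a_219 = 9;  a_220 = 9;  a_221 = 1;  a_222 = 3;  a_223 = 7;  a_224 = 8
  a_225 = 9;  a_226 = 9;  a_227 = 3;  a_228 = 7;  a_229 = 4;  a_230 = 1
  a_231 = 4;  a_232 = 6;  a_233 = 6;  a_234 = 10;  a_235 = 6;  a_236 = 9
  a_237 = 2;  a_238 = 1;  a_239 = 3;  a_240 = 5;  a_241 = 4;  a_242 = 1
  a_243 = 5;  a_244 = 8;  a_245 = 10;  a_246 = 1;  a_247 = 9;  a_248 = 2
  a_249 = 9;  a_250 = 8;  a_251 = 4;  a_252 = 9;  a_253 = 3;  a_254 = 4
  a_255 = 9;  a_256 = 0;  a_257 = 9;  a_258 = 8;  a_259 = 5;  a_260 = 0
  a_261 = 7;  a_262 = 6;  a_263 = 1;  a_264 = 4;  a_265 = 5;  a_266 = 4
  a_267 = 6;  a_268 = 4;  a_269 = 6;  a_270 = 9;  a_271 = 5
a_272 = 2·5 + 0·9 + 5·6 = 7
a_273 = 2·7 + 0·5 + 5·9 = 4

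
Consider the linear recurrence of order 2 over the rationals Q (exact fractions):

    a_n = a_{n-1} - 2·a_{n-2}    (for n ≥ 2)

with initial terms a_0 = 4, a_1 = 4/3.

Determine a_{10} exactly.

364/3

a_2 = 1·4/3 + -2·4 = -20/3
a_3 = 1·-20/3 + -2·4/3 = -28/3
a_4 = 1·-28/3 + -2·-20/3 = 4
a_5 = 1·4 + -2·-28/3 = 68/3
a_6 = 1·68/3 + -2·4 = 44/3
a_7 = 1·44/3 + -2·68/3 = -92/3
a_8 = 1·-92/3 + -2·44/3 = -60
a_9 = 1·-60 + -2·-92/3 = 4/3
a_10 = 1·4/3 + -2·-60 = 364/3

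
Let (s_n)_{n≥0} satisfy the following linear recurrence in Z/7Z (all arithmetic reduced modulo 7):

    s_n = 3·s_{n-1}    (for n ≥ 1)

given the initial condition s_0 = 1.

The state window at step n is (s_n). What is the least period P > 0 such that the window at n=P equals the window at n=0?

6

n=0: window = (1)
n=1: window = (3)
n=2: window = (2)
n=3: window = (6)
n=4: window = (4)
n=5: window = (5)
n=6: window = (1)
window at n=6 equals window at n=0 → period = 6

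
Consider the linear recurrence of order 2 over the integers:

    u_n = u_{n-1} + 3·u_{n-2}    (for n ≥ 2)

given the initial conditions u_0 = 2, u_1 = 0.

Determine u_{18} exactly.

u_2 = 1·0 + 3·2 = 6
u_3 = 1·6 + 3·0 = 6
u_4 = 1·6 + 3·6 = 24
u_5 = 1·24 + 3·6 = 42
u_6 = 1·42 + 3·24 = 114
u_7 = 1·114 + 3·42 = 240
u_8 = 1·240 + 3·114 = 582
u_9 = 1·582 + 3·240 = 1302
u_10 = 1·1302 + 3·582 = 3048
u_11 = 1·3048 + 3·1302 = 6954
u_12 = 1·6954 + 3·3048 = 16098
u_13 = 1·16098 + 3·6954 = 36960
u_14 = 1·36960 + 3·16098 = 85254
u_15 = 1·85254 + 3·36960 = 196134
u_16 = 1·196134 + 3·85254 = 451896
u_17 = 1·451896 + 3·196134 = 1040298
u_18 = 1·1040298 + 3·451896 = 2395986

2395986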